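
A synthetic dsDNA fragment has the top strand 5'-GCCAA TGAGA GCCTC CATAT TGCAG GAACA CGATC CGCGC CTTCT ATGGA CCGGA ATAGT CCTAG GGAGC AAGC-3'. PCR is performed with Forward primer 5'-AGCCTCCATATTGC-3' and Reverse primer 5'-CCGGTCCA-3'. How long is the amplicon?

Forward primer AGCCTCCATATTGC is found on the top strand at positions 10–23.
The reverse primer's reverse complement is TGGACCGG, which matches the template at positions 47–54.
Amplicon spans positions 10–54: 45 bp.

45 bp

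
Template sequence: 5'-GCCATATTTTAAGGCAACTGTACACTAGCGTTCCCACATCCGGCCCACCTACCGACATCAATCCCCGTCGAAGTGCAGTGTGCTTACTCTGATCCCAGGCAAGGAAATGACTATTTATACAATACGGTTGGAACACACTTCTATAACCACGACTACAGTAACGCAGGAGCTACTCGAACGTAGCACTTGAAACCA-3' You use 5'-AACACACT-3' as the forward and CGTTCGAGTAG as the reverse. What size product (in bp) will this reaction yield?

Scanning the template, AACACACT occurs at positions 132–139; this primer anneals to the bottom strand there with its 3' end pointing downstream.
Reverse complement of the reverse primer: CTACTCGAACG. This occurs on the top strand at positions 170–180.
Amplicon spans positions 132–180: 49 bp.

49 bp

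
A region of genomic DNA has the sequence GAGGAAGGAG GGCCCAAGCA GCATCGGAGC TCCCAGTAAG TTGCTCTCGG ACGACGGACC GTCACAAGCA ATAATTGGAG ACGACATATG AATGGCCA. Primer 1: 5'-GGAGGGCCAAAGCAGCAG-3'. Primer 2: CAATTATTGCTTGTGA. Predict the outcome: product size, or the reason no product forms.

No product — primer 1 has no binding site in the template.

Primer 1 (GGAGGGCCAAAGCAGCAG) does not match the top strand, and its reverse complement CTGCTGCTTTGGCCCTCC does not match either.
With no annealing site for primer 1, no amplification occurs.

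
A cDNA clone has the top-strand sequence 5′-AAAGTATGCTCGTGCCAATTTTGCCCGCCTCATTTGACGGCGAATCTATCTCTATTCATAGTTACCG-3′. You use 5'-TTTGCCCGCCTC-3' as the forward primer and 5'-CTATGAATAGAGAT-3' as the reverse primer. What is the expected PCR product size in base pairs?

42 bp

The forward primer matches the template at positions 20–31.
Taking the reverse complement of CTATGAATAGAGAT gives ATCTCTATTCATAG, found at positions 48–61 on the template; the primer anneals here to the top strand with its 3' end pointing upstream.
Amplicon spans positions 20–61: 42 bp.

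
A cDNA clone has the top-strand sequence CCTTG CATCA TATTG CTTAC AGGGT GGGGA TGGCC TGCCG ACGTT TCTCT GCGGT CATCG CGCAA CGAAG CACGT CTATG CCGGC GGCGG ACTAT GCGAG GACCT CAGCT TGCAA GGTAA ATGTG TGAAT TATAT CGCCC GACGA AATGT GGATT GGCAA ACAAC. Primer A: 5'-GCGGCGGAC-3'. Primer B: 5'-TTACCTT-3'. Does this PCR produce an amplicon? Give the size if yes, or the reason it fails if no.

Yes — a 37 bp product.

Primer A (GCGGCGGAC) matches the top strand at positions 84–92; it acts as a forward primer.
Primer B's reverse complement is AAGGTAA, matching the top strand at positions 114–120; it acts as a reverse primer.
The 3' ends face each other across positions 84–120, giving a 37 bp product.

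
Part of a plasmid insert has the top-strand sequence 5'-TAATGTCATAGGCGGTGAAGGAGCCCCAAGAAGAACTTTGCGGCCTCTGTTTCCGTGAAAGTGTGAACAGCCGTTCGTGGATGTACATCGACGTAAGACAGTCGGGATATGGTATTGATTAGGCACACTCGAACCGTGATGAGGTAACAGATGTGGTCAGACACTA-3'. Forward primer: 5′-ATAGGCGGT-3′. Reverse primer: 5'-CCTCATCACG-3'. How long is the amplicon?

The forward primer matches the template at positions 8–16.
Reverse complement of the reverse primer: CGTGATGAGG. This occurs on the top strand at positions 135–144.
The product runs from position 8 to position 144, so its length is 144 − 8 + 1 = 137 bp.

137 bp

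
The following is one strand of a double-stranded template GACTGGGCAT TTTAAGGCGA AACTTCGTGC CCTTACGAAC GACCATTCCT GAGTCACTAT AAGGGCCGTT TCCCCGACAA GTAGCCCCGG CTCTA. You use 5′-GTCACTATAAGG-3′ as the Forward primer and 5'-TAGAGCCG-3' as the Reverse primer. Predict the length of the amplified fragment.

43 bp

Scanning the template, GTCACTATAAGG occurs at positions 53–64; this primer anneals to the bottom strand there with its 3' end pointing downstream.
Reverse complement of the reverse primer: CGGCTCTA. This occurs on the top strand at positions 88–95.
The product runs from position 53 to position 95, so its length is 95 − 53 + 1 = 43 bp.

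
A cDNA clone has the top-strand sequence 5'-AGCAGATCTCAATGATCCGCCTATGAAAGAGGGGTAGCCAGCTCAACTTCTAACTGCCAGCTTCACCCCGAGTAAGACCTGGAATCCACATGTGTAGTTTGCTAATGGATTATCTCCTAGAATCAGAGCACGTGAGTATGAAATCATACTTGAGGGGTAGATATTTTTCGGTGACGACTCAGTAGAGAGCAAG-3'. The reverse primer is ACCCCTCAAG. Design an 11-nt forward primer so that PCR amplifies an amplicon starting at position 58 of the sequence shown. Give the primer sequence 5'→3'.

5'-CAGCTTCACCC-3'

The reverse primer's reverse complement CTTGAGGGGT matches the template at positions 149–158; the product starts at position 58.
The forward primer is identical to the top strand over positions 58–68: CAGCTTCACCC.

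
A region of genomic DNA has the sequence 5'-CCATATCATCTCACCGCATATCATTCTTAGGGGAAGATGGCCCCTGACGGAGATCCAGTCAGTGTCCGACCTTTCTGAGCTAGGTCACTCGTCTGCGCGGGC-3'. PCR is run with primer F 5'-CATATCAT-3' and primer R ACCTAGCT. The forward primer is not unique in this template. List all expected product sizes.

The forward primer CATATCAT matches the top strand at positions 2–9, 17–24.
The reverse primer's reverse complement is AGCTAGGT, matching at positions 78–85.
Each forward site pairs with the reverse site to give a product ending at position 85: sizes 84, 69 bp.

84 bp, 69 bp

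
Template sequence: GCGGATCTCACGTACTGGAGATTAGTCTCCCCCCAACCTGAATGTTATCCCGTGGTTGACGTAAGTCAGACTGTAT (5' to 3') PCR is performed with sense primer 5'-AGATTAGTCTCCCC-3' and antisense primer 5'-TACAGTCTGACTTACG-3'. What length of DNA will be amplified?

The forward primer matches the template at positions 19–32.
Reverse complement of the reverse primer: CGTAAGTCAGACTGTA. This occurs on the top strand at positions 60–75.
Amplicon spans positions 19–75: 57 bp.

57 bp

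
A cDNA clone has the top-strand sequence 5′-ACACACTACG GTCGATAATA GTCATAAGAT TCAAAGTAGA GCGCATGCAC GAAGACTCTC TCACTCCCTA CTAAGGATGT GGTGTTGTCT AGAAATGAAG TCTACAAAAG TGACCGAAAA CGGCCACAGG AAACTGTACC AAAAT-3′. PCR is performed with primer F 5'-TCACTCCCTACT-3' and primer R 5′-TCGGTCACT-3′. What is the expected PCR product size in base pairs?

Scanning the template, TCACTCCCTACT occurs at positions 61–72; this primer anneals to the bottom strand there with its 3' end pointing downstream.
Reverse complement of the reverse primer: AGTGACCGA. This occurs on the top strand at positions 109–117.
The product runs from position 61 to position 117, so its length is 117 − 61 + 1 = 57 bp.

57 bp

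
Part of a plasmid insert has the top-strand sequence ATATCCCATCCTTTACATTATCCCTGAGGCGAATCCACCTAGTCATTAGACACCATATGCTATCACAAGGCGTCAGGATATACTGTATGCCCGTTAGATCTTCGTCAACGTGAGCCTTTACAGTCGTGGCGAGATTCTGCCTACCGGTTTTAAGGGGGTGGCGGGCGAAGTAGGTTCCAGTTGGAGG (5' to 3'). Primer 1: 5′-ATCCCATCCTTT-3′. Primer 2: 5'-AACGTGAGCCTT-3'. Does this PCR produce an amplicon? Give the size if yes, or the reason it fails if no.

Primer 1 (ATCCCATCCTTT) matches the top strand at positions 3–14 (3' end points downstream).
Primer 2 (AACGTGAGCCTT) also matches the top strand directly, at positions 107–118 — its reverse complement AAGGCTCACGTT is not present.
Both primers anneal to the bottom strand with 3' ends pointing the same way, so neither can prime synthesis back toward the other.

No product — both primers anneal to the same strand and extend in the same direction.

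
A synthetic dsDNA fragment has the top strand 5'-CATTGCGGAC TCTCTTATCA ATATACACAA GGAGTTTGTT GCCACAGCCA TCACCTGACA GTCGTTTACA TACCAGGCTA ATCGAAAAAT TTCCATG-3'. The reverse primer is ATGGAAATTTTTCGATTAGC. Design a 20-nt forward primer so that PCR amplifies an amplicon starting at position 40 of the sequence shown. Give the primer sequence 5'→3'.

5'-TGCCACAGCCATCACCTGAC-3'

The reverse primer's reverse complement GCTAATCGAAAAATTTCCAT matches the template at positions 77–96; the product starts at position 40.
The forward primer is identical to the top strand over positions 40–59: TGCCACAGCCATCACCTGAC.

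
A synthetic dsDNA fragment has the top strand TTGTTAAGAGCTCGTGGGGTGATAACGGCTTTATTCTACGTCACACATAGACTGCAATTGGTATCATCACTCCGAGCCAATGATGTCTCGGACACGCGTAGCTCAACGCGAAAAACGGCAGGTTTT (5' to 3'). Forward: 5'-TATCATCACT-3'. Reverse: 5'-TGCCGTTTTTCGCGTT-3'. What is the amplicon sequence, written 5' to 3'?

5'-TATCATCACTCCGAGCCAATGATGTCTCGGACACGCGTAGCTCAACGCGAAAAACGGCA-3'

The forward primer matches the template at positions 62–71.
The reverse primer's reverse complement is AACGCGAAAAACGGCA, which matches the template at positions 105–120.
The product is the template from position 62 through 120 (59 bp).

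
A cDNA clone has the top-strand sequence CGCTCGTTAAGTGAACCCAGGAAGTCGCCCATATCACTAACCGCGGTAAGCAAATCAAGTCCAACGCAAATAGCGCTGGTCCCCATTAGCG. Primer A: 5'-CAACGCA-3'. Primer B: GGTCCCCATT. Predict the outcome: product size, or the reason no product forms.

Primer A (CAACGCA) matches the top strand at positions 62–68 (3' end points downstream).
Primer B (GGTCCCCATT) also matches the top strand directly, at positions 78–87 — its reverse complement AATGGGGACC is not present.
Both primers anneal to the bottom strand with 3' ends pointing the same way, so neither can prime synthesis back toward the other.

No product — both primers anneal to the same strand and extend in the same direction.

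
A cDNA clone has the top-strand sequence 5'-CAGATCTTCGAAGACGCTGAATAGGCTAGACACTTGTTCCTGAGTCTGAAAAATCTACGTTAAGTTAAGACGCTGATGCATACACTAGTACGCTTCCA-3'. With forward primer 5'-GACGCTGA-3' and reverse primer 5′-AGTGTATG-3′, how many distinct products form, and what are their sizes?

The forward primer GACGCTGA matches the top strand at positions 13–20, 69–76.
The reverse primer's reverse complement is CATACACT, matching at positions 79–86.
Each forward site pairs with the reverse site to give a product ending at position 86: sizes 74, 18 bp.

Two products: 74 bp, 18 bp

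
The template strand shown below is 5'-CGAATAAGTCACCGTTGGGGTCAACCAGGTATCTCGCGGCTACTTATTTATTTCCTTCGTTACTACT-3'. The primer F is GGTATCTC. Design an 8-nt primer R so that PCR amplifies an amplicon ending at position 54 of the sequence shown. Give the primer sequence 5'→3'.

5'-GAAATAAA-3'

The forward primer binds at positions 28–35; the product's 3' end on the top strand is position 54.
The reverse primer anneals to the top strand over positions 47–54, i.e. to TTTATTTC.
Its sequence written 5'→3' is the reverse complement: GAAATAAA.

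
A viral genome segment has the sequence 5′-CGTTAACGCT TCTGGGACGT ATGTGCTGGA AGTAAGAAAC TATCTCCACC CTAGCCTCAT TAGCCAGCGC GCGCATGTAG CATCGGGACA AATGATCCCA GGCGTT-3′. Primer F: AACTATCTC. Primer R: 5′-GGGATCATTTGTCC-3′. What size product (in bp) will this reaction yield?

62 bp

Forward primer AACTATCTC is found on the top strand at positions 38–46.
Reverse complement of the reverse primer: GGACAAATGATCCC. This occurs on the top strand at positions 86–99.
Product length = (reverse-primer end) − (forward-primer start) + 1 = 99 − 38 + 1 = 62 bp.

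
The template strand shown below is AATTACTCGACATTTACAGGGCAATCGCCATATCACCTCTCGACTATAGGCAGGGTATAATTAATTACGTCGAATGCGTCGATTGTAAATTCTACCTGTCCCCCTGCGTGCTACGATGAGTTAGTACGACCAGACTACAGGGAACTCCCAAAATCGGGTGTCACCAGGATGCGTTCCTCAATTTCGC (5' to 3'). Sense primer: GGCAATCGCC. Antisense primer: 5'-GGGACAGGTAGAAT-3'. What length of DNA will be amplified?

The forward primer matches the template at positions 20–29.
Taking the reverse complement of GGGACAGGTAGAAT gives ATTCTACCTGTCCC, found at positions 89–102 on the template; the primer anneals here to the top strand with its 3' end pointing upstream.
Amplicon spans positions 20–102: 83 bp.

83 bp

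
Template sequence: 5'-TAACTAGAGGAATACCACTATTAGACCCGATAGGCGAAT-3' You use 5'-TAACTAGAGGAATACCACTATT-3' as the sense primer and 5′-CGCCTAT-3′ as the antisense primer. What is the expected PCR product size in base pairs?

Forward primer TAACTAGAGGAATACCACTATT is found on the top strand at positions 1–22.
The reverse primer's reverse complement is ATAGGCG, which matches the template at positions 30–36.
The product runs from position 1 to position 36, so its length is 36 − 1 + 1 = 36 bp.

36 bp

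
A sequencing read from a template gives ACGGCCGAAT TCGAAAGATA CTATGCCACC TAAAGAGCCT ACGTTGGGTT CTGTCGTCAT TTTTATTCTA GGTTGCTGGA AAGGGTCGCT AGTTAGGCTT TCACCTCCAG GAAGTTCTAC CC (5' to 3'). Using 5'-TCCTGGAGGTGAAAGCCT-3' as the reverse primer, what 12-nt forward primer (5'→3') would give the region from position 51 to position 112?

5'-CTGTCGTCATTT-3'

The reverse primer's reverse complement AGGCTTTCACCTCCAGGA matches the template at positions 95–112; the product starts at position 51.
The forward primer is identical to the top strand over positions 51–62: CTGTCGTCATTT.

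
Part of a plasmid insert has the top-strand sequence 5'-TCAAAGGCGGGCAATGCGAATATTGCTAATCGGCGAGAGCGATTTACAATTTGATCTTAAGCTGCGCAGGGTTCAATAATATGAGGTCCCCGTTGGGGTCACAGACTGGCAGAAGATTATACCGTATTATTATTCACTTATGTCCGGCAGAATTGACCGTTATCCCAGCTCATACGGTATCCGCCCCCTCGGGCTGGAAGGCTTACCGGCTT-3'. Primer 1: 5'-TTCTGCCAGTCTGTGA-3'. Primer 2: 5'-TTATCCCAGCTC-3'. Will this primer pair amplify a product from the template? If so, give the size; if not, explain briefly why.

Primer 1 (TTCTGCCAGTCTGTGA) has reverse complement TCACAGACTGGCAGAA, which matches the top strand at positions 99–114; primer 1 anneals to the top strand there with its 3' end pointing upstream toward position 99.
Primer 2 (TTATCCCAGCTC) matches the top strand directly at positions 160–171; it anneals to the bottom strand with its 3' end pointing downstream toward position 171.
The 3' ends diverge (primer 1 extends toward position 1, primer 2 toward position 212), so the primers never converge on a shared product.

No product — the primers' 3' ends point away from each other.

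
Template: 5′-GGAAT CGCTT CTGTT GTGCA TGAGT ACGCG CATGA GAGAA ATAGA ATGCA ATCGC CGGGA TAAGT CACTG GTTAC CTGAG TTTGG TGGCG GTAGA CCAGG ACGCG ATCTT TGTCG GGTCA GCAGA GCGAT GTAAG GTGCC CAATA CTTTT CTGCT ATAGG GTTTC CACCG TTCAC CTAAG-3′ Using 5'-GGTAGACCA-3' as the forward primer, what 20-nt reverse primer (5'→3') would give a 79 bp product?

The forward primer binds at positions 90–98, so a 79 bp product ends at position 90 + 79 − 1 = 168.
The reverse primer anneals to the top strand over positions 149–168, i.e. to TTCTGCTATAGGGTTTCCAC.
Its sequence written 5'→3' is the reverse complement: GTGGAAACCCTATAGCAGAA.

5'-GTGGAAACCCTATAGCAGAA-3'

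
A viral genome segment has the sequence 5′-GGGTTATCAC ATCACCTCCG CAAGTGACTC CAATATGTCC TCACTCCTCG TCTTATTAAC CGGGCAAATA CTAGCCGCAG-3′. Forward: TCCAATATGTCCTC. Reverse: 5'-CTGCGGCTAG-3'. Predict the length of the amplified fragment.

52 bp

Forward primer TCCAATATGTCCTC is found on the top strand at positions 29–42.
Taking the reverse complement of CTGCGGCTAG gives CTAGCCGCAG, found at positions 71–80 on the template; the primer anneals here to the top strand with its 3' end pointing upstream.
Product length = (reverse-primer end) − (forward-primer start) + 1 = 80 − 29 + 1 = 52 bp.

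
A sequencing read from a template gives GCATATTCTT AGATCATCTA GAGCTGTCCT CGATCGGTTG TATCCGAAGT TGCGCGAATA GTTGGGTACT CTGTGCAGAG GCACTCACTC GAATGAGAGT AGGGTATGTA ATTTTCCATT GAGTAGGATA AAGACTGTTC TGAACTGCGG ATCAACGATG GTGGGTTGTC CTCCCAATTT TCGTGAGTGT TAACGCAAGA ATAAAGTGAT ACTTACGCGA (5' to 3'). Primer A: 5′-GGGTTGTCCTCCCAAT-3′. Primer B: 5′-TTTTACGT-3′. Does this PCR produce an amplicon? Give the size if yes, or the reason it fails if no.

No product — primer B has no binding site in the template.

Primer B (TTTTACGT) does not match the top strand, and its reverse complement ACGTAAAA does not match either.
With no annealing site for primer B, no amplification occurs.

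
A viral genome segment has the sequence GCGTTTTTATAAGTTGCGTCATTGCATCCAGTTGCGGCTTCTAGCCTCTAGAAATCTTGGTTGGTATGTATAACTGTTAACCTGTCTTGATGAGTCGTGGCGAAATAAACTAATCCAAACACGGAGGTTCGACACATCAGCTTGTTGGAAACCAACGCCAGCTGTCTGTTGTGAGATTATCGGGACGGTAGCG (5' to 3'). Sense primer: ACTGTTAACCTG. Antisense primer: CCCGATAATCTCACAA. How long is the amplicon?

112 bp

The forward primer matches the template at positions 73–84.
Taking the reverse complement of CCCGATAATCTCACAA gives TTGTGAGATTATCGGG, found at positions 169–184 on the template; the primer anneals here to the top strand with its 3' end pointing upstream.
The product runs from position 73 to position 184, so its length is 184 − 73 + 1 = 112 bp.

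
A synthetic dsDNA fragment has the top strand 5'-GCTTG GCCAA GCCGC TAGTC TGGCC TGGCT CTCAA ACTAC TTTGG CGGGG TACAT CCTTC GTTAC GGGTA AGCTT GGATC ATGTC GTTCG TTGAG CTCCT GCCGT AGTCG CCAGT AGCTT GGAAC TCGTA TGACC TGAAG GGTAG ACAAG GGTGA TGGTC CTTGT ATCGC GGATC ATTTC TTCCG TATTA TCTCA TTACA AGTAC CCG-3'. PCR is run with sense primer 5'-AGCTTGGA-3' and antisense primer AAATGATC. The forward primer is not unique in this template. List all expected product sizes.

The forward primer AGCTTGGA matches the top strand at positions 71–78, 116–123.
The reverse primer's reverse complement is GATCATTT, matching at positions 172–179.
Each forward site pairs with the reverse site to give a product ending at position 179: sizes 109, 64 bp.

109 bp, 64 bp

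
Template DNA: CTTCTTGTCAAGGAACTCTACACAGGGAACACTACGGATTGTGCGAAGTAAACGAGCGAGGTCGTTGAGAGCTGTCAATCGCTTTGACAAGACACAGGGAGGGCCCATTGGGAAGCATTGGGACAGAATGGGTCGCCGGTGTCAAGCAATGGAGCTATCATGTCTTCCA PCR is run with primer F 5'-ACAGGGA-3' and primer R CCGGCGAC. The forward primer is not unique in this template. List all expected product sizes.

The forward primer ACAGGGA matches the top strand at positions 22–28, 94–100.
The reverse primer's reverse complement is GTCGCCGG, matching at positions 132–139.
Each forward site pairs with the reverse site to give a product ending at position 139: sizes 118, 46 bp.

118 bp, 46 bp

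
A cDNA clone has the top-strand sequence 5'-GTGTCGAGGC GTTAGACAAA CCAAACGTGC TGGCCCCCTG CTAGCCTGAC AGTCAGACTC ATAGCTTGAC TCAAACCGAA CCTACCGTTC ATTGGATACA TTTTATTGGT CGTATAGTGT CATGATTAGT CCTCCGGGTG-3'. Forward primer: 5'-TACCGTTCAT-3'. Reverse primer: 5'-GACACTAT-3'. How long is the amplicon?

Forward primer TACCGTTCAT is found on the top strand at positions 83–92.
Reverse complement of the reverse primer: ATAGTGTC. This occurs on the top strand at positions 114–121.
Product length = (reverse-primer end) − (forward-primer start) + 1 = 121 − 83 + 1 = 39 bp.

39 bp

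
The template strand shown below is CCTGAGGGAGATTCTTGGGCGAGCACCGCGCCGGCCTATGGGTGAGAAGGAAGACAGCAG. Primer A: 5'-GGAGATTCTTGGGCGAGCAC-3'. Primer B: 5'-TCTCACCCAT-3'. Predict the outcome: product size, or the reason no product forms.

Primer A (GGAGATTCTTGGGCGAGCAC) matches the top strand at positions 7–26; it acts as a forward primer.
Primer B's reverse complement is ATGGGTGAGA, matching the top strand at positions 38–47; it acts as a reverse primer.
The 3' ends face each other across positions 7–47, giving a 41 bp product.

Yes — a 41 bp product.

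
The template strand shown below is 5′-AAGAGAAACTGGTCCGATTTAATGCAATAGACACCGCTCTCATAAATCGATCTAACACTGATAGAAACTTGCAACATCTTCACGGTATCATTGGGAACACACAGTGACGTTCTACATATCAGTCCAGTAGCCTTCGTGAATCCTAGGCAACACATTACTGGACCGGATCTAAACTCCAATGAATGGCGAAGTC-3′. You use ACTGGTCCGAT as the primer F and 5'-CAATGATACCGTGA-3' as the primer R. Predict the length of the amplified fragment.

86 bp

The forward primer matches the template at positions 8–18.
Taking the reverse complement of CAATGATACCGTGA gives TCACGGTATCATTG, found at positions 80–93 on the template; the primer anneals here to the top strand with its 3' end pointing upstream.
The product runs from position 8 to position 93, so its length is 93 − 8 + 1 = 86 bp.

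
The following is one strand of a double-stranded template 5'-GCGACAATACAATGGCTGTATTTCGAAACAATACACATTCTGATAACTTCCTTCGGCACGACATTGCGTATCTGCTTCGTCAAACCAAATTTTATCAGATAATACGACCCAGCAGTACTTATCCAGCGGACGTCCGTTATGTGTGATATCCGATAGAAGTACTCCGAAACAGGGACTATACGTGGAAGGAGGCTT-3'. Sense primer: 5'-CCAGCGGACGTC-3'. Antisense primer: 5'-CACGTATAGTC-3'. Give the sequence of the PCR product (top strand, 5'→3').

5'-CCAGCGGACGTCCGTTATGTGTGATATCCGATAGAAGTACTCCGAAACAGGGACTATACGTG-3'

Forward primer CCAGCGGACGTC is found on the top strand at positions 123–134.
Reverse complement of the reverse primer: GACTATACGTG. This occurs on the top strand at positions 174–184.
The product is the template from position 123 through 184 (62 bp).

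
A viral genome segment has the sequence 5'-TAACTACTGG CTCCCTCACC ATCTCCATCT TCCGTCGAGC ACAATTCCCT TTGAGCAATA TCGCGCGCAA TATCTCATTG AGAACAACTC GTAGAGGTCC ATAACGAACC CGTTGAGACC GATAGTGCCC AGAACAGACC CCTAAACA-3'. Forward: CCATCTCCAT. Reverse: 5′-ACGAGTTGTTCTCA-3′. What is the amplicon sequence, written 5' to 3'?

Forward primer CCATCTCCAT is found on the top strand at positions 19–28.
Reverse complement of the reverse primer: TGAGAACAACTCGT. This occurs on the top strand at positions 79–92.
The product is the template from position 19 through 92 (74 bp).

5'-CCATCTCCATCTTCCGTCGAGCACAATTCCCTTTGAGCAATATCGCGCGCAATATCTCATTGAGAACAACTCGT-3'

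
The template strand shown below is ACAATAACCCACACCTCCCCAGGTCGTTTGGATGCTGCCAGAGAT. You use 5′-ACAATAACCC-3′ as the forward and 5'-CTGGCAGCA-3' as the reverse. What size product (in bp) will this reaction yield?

Forward primer ACAATAACCC is found on the top strand at positions 1–10.
Reverse complement of the reverse primer: TGCTGCCAG. This occurs on the top strand at positions 33–41.
Product length = (reverse-primer end) − (forward-primer start) + 1 = 41 − 1 + 1 = 41 bp.

41 bp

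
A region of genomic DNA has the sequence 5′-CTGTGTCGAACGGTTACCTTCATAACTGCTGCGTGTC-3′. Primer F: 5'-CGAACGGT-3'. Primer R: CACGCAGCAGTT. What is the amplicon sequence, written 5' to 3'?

Scanning the template, CGAACGGT occurs at positions 7–14; this primer anneals to the bottom strand there with its 3' end pointing downstream.
The reverse primer's reverse complement is AACTGCTGCGTG, which matches the template at positions 24–35.
The product is the template from position 7 through 35 (29 bp).

5'-CGAACGGTTACCTTCATAACTGCTGCGTG-3'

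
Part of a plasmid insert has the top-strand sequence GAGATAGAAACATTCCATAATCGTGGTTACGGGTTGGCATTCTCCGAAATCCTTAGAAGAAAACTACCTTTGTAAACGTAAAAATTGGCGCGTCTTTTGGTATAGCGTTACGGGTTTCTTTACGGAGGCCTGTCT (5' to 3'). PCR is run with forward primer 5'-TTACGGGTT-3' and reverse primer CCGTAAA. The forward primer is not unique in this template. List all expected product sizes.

The forward primer TTACGGGTT matches the top strand at positions 27–35, 108–116.
The reverse primer's reverse complement is TTTACGG, matching at positions 119–125.
Each forward site pairs with the reverse site to give a product ending at position 125: sizes 99, 18 bp.

99 bp, 18 bp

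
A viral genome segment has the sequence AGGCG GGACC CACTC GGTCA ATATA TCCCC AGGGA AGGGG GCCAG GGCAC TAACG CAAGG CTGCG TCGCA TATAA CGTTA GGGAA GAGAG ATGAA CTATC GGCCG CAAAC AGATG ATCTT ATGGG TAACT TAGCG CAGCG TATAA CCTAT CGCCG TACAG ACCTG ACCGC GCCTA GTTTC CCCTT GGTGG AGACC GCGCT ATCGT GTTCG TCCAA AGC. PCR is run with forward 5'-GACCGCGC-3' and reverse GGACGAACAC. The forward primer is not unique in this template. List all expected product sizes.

49 bp, 22 bp

The forward primer GACCGCGC matches the top strand at positions 165–172, 192–199.
The reverse primer's reverse complement is GTGTTCGTCC, matching at positions 204–213.
Each forward site pairs with the reverse site to give a product ending at position 213: sizes 49, 22 bp.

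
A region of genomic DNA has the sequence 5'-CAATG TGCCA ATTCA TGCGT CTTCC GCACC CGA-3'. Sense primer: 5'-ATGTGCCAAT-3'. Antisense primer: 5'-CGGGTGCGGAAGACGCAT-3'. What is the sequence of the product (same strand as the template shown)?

5'-ATGTGCCAATTCATGCGTCTTCCGCACCCG-3'

Scanning the template, ATGTGCCAAT occurs at positions 3–12; this primer anneals to the bottom strand there with its 3' end pointing downstream.
The reverse primer's reverse complement is ATGCGTCTTCCGCACCCG, which matches the template at positions 15–32.
The product is the template from position 3 through 32 (30 bp).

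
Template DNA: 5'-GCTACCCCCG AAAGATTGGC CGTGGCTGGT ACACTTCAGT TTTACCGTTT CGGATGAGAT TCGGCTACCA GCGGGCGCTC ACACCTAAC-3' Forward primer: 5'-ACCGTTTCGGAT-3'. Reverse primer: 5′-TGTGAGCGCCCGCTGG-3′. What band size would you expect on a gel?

40 bp

Forward primer ACCGTTTCGGAT is found on the top strand at positions 44–55.
The reverse primer's reverse complement is CCAGCGGGCGCTCACA, which matches the template at positions 68–83.
Amplicon spans positions 44–83: 40 bp.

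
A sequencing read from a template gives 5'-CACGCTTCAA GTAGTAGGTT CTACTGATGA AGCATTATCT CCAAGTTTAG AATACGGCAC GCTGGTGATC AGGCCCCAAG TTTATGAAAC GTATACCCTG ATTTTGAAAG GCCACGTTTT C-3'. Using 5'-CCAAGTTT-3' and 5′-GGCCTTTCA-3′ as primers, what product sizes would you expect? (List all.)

The forward primer CCAAGTTT matches the top strand at positions 41–48, 76–83.
The reverse primer's reverse complement is TGAAAGGCC, matching at positions 105–113.
Each forward site pairs with the reverse site to give a product ending at position 113: sizes 73, 38 bp.

73 bp, 38 bp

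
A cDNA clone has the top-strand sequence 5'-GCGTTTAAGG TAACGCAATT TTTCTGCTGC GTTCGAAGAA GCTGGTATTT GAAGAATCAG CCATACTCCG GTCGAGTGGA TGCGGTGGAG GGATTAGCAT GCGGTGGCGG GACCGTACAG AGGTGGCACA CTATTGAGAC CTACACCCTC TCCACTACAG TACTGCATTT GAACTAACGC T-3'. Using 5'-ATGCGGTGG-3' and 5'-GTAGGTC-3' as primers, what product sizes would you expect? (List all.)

The forward primer ATGCGGTGG matches the top strand at positions 80–88, 99–107.
The reverse primer's reverse complement is GACCTAC, matching at positions 138–144.
Each forward site pairs with the reverse site to give a product ending at position 144: sizes 65, 46 bp.

65 bp, 46 bp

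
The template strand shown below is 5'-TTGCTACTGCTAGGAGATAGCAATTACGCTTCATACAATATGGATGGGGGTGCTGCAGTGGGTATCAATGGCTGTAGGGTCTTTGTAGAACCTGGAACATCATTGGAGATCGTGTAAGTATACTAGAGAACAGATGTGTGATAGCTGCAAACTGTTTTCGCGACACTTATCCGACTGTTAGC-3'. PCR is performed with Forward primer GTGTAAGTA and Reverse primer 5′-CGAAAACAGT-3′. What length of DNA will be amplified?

49 bp

Scanning the template, GTGTAAGTA occurs at positions 112–120; this primer anneals to the bottom strand there with its 3' end pointing downstream.
Reverse complement of the reverse primer: ACTGTTTTCG. This occurs on the top strand at positions 151–160.
Product length = (reverse-primer end) − (forward-primer start) + 1 = 160 − 112 + 1 = 49 bp.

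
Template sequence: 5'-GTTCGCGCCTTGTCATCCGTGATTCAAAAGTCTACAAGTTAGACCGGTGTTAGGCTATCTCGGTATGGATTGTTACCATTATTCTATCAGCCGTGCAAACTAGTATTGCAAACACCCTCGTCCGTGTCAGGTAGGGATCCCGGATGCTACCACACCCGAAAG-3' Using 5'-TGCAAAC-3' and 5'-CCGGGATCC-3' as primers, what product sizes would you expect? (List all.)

50 bp, 37 bp

The forward primer TGCAAAC matches the top strand at positions 94–100, 107–113.
The reverse primer's reverse complement is GGATCCCGG, matching at positions 135–143.
Each forward site pairs with the reverse site to give a product ending at position 143: sizes 50, 37 bp.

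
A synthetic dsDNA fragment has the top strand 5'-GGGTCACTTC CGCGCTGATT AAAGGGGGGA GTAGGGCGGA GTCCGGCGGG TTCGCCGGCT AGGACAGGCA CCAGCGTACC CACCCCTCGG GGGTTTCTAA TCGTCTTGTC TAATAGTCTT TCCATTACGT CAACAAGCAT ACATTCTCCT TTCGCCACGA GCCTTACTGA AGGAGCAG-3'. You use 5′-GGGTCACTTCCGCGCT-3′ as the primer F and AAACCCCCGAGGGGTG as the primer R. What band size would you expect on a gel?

96 bp

Scanning the template, GGGTCACTTCCGCGCT occurs at positions 1–16; this primer anneals to the bottom strand there with its 3' end pointing downstream.
Taking the reverse complement of AAACCCCCGAGGGGTG gives CACCCCTCGGGGGTTT, found at positions 81–96 on the template; the primer anneals here to the top strand with its 3' end pointing upstream.
The product runs from position 1 to position 96, so its length is 96 − 1 + 1 = 96 bp.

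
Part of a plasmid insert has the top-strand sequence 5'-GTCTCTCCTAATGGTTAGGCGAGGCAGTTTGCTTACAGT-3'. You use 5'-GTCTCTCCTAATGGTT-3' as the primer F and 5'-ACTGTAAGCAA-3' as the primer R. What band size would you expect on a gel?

39 bp

The forward primer matches the template at positions 1–16.
Reverse complement of the reverse primer: TTGCTTACAGT. This occurs on the top strand at positions 29–39.
The product runs from position 1 to position 39, so its length is 39 − 1 + 1 = 39 bp.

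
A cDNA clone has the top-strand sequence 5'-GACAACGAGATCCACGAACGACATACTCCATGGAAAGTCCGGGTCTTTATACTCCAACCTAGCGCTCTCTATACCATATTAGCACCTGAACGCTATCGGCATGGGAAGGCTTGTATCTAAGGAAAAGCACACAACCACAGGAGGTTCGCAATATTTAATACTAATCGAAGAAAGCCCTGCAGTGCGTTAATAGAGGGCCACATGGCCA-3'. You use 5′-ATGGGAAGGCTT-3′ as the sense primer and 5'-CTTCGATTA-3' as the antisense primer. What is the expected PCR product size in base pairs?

The forward primer matches the template at positions 101–112.
Taking the reverse complement of CTTCGATTA gives TAATCGAAG, found at positions 162–170 on the template; the primer anneals here to the top strand with its 3' end pointing upstream.
Amplicon spans positions 101–170: 70 bp.

70 bp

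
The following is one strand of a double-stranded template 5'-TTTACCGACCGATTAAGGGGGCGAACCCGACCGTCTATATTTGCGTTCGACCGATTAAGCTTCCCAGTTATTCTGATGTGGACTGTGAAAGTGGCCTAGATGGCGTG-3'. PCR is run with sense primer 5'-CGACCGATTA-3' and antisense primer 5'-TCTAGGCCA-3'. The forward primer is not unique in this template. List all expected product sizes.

The forward primer CGACCGATTA matches the top strand at positions 6–15, 48–57.
The reverse primer's reverse complement is TGGCCTAGA, matching at positions 92–100.
Each forward site pairs with the reverse site to give a product ending at position 100: sizes 95, 53 bp.

95 bp, 53 bp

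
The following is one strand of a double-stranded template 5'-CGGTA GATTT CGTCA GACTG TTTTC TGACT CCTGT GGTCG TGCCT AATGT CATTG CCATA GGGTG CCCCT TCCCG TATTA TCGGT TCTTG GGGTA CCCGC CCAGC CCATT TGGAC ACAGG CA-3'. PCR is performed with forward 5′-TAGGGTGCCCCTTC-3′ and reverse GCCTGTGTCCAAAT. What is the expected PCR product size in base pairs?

63 bp

Scanning the template, TAGGGTGCCCCTTC occurs at positions 59–72; this primer anneals to the bottom strand there with its 3' end pointing downstream.
Reverse complement of the reverse primer: ATTTGGACACAGGC. This occurs on the top strand at positions 108–121.
The product runs from position 59 to position 121, so its length is 121 − 59 + 1 = 63 bp.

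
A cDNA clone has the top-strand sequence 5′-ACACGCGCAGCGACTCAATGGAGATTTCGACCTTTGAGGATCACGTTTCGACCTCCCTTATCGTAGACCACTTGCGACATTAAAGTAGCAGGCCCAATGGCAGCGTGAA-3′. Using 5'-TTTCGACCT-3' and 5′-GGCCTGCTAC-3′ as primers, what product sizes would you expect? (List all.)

The forward primer TTTCGACCT matches the top strand at positions 25–33, 46–54.
The reverse primer's reverse complement is GTAGCAGGCC, matching at positions 85–94.
Each forward site pairs with the reverse site to give a product ending at position 94: sizes 70, 49 bp.

70 bp, 49 bp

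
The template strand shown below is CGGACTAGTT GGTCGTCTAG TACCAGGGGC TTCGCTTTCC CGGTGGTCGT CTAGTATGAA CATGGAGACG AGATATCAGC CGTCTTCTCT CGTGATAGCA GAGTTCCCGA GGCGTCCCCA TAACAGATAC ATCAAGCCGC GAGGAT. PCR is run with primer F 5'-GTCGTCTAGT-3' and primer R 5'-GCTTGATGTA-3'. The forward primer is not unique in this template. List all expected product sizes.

The forward primer GTCGTCTAGT matches the top strand at positions 12–21, 46–55.
The reverse primer's reverse complement is TACATCAAGC, matching at positions 128–137.
Each forward site pairs with the reverse site to give a product ending at position 137: sizes 126, 92 bp.

126 bp, 92 bp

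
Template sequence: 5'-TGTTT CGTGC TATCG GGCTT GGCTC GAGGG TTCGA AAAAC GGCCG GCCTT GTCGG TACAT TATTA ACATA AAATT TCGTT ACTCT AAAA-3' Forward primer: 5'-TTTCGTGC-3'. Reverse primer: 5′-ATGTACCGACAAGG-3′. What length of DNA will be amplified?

58 bp

The forward primer matches the template at positions 3–10.
Taking the reverse complement of ATGTACCGACAAGG gives CCTTGTCGGTACAT, found at positions 47–60 on the template; the primer anneals here to the top strand with its 3' end pointing upstream.
Product length = (reverse-primer end) − (forward-primer start) + 1 = 60 − 3 + 1 = 58 bp.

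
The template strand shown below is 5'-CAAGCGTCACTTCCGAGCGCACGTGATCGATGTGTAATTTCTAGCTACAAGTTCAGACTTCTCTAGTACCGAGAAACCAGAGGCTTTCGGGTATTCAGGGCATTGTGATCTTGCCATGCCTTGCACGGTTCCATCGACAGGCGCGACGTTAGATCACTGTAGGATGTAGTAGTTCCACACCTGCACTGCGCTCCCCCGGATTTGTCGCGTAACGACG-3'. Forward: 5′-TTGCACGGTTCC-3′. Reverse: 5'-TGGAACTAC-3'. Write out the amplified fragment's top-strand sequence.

5'-TTGCACGGTTCCATCGACAGGCGCGACGTTAGATCACTGTAGGATGTAGTAGTTCCA-3'

Scanning the template, TTGCACGGTTCC occurs at positions 121–132; this primer anneals to the bottom strand there with its 3' end pointing downstream.
Reverse complement of the reverse primer: GTAGTTCCA. This occurs on the top strand at positions 169–177.
The product is the template from position 121 through 177 (57 bp).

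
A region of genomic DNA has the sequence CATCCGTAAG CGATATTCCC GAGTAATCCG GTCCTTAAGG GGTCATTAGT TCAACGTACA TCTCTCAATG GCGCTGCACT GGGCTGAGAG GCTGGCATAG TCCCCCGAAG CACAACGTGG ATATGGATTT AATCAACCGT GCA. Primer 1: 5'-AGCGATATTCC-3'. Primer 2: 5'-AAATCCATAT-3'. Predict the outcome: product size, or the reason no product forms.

Yes — a 122 bp product.

Primer 1 (AGCGATATTCC) matches the top strand at positions 9–19; it acts as a forward primer.
Primer 2's reverse complement is ATATGGATTT, matching the top strand at positions 121–130; it acts as a reverse primer.
The 3' ends face each other across positions 9–130, giving a 122 bp product.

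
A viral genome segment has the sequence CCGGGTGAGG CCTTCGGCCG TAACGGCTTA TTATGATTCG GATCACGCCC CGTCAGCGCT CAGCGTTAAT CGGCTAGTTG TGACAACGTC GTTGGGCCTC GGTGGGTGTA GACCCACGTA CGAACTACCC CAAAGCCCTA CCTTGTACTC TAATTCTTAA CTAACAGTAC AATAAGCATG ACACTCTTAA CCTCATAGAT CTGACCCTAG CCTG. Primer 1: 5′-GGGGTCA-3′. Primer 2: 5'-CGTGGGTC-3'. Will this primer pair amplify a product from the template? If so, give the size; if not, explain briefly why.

No product — primer 1 has no binding site in the template.

Primer 1 (GGGGTCA) does not match the top strand, and its reverse complement TGACCCC does not match either.
With no annealing site for primer 1, no amplification occurs.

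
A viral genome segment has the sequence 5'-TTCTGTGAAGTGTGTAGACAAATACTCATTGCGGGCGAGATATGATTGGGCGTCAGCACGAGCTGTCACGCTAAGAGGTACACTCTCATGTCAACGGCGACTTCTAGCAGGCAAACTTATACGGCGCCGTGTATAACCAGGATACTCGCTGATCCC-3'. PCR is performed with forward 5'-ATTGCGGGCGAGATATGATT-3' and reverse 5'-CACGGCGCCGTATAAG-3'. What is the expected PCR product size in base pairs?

Scanning the template, ATTGCGGGCGAGATATGATT occurs at positions 28–47; this primer anneals to the bottom strand there with its 3' end pointing downstream.
The reverse primer's reverse complement is CTTATACGGCGCCGTG, which matches the template at positions 116–131.
Product length = (reverse-primer end) − (forward-primer start) + 1 = 131 − 28 + 1 = 104 bp.

104 bp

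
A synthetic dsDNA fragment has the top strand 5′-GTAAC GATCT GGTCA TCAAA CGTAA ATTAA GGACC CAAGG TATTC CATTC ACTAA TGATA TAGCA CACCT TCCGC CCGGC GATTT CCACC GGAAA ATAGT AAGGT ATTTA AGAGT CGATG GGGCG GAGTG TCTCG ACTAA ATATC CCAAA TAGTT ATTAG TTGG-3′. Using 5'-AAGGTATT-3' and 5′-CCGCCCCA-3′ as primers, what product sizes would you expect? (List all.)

90 bp, 26 bp

The forward primer AAGGTATT matches the top strand at positions 37–44, 101–108.
The reverse primer's reverse complement is TGGGGCGG, matching at positions 119–126.
Each forward site pairs with the reverse site to give a product ending at position 126: sizes 90, 26 bp.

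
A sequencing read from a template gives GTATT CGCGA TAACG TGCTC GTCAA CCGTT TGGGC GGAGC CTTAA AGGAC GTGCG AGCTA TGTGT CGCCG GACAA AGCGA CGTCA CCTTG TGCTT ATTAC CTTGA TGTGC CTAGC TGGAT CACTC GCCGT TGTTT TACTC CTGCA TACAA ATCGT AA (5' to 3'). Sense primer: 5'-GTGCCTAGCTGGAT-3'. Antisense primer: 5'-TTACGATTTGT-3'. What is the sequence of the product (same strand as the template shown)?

Forward primer GTGCCTAGCTGGAT is found on the top strand at positions 107–120.
Reverse complement of the reverse primer: ACAAATCGTAA. This occurs on the top strand at positions 147–157.
The product is the template from position 107 through 157 (51 bp).

5'-GTGCCTAGCTGGATCACTCGCCGTTGTTTTACTCCTGCATACAAATCGTAA-3'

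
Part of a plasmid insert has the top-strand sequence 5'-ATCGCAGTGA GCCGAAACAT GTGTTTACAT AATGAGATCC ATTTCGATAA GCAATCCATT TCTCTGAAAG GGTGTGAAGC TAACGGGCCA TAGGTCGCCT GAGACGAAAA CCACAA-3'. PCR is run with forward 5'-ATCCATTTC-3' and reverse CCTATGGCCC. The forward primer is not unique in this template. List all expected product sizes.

58 bp, 41 bp

The forward primer ATCCATTTC matches the top strand at positions 37–45, 54–62.
The reverse primer's reverse complement is GGGCCATAGG, matching at positions 85–94.
Each forward site pairs with the reverse site to give a product ending at position 94: sizes 58, 41 bp.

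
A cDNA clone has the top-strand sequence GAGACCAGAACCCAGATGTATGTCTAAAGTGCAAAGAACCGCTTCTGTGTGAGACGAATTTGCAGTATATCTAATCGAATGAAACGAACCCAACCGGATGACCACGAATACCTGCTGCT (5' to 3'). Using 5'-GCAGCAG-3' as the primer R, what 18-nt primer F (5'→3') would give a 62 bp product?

The reverse primer's reverse complement CTGCTGC matches the template at positions 112–118, so the product ends at position 118.
A 62 bp product then starts at position 118 − 62 + 1 = 57.
The forward primer is identical to the top strand there: AATTTGCAGTATATCTAA.

5'-AATTTGCAGTATATCTAA-3'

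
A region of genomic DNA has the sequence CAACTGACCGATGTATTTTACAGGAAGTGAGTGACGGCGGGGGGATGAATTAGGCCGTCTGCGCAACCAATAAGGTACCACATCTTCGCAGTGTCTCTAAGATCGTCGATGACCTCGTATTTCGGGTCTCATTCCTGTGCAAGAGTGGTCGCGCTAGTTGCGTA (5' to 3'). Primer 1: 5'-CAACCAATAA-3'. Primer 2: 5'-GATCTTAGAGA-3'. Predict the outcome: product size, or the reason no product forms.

Primer 1 (CAACCAATAA) matches the top strand at positions 64–73; it acts as a forward primer.
Primer 2's reverse complement is TCTCTAAGATC, matching the top strand at positions 94–104; it acts as a reverse primer.
The 3' ends face each other across positions 64–104, giving a 41 bp product.

Yes — a 41 bp product.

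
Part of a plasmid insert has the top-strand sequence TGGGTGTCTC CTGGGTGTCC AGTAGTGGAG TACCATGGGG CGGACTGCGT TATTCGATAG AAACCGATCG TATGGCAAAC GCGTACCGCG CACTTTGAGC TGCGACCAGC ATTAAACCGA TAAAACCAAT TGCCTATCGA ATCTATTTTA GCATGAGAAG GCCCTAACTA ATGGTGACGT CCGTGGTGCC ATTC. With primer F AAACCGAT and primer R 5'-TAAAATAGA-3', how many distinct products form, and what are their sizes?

The forward primer AAACCGAT matches the top strand at positions 61–68, 114–121.
The reverse primer's reverse complement is TCTATTTTA, matching at positions 142–150.
Each forward site pairs with the reverse site to give a product ending at position 150: sizes 90, 37 bp.

Two products: 90 bp, 37 bp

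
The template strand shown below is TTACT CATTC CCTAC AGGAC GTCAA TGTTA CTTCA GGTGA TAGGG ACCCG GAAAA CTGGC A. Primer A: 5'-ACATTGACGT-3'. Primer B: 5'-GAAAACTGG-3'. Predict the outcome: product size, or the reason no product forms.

No product — the primers' 3' ends point away from each other.

Primer A (ACATTGACGT) has reverse complement ACGTCAATGT, which matches the top strand at positions 19–28; primer A anneals to the top strand there with its 3' end pointing upstream toward position 19.
Primer B (GAAAACTGG) matches the top strand directly at positions 51–59; it anneals to the bottom strand with its 3' end pointing downstream toward position 59.
The 3' ends diverge (primer A extends toward position 1, primer B toward position 61), so the primers never converge on a shared product.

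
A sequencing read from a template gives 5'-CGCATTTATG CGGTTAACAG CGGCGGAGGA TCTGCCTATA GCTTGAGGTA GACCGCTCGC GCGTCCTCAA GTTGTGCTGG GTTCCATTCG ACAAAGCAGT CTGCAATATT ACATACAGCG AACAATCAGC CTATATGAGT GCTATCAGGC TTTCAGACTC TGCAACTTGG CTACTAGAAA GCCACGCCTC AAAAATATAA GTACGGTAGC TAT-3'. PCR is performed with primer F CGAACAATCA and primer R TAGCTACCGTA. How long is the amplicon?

The forward primer matches the template at positions 119–128.
Reverse complement of the reverse primer: TACGGTAGCTA. This occurs on the top strand at positions 202–212.
The product runs from position 119 to position 212, so its length is 212 − 119 + 1 = 94 bp.

94 bp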